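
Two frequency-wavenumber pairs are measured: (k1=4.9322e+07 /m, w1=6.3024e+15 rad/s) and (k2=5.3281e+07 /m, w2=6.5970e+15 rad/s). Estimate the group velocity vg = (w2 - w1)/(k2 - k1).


vg = (w2 - w1) / (k2 - k1)
= (6.5970e+15 - 6.3024e+15) / (5.3281e+07 - 4.9322e+07)
= 2.9460e+14 / 3.9590e+06
= 7.4413e+07 m/s

7.4413e+07


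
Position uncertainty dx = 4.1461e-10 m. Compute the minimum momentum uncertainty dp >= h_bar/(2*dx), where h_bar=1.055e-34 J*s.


dp = h_bar / (2 * dx)
= 1.055e-34 / (2 * 4.1461e-10)
= 1.055e-34 / 8.2922e-10
= 1.2723e-25 kg*m/s

1.2723e-25


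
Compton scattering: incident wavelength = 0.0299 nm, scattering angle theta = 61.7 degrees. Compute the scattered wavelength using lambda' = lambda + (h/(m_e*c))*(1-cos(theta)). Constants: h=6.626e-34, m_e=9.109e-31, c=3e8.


Compton wavelength: h/(m_e*c) = 2.4247e-12 m
d_lambda = 2.4247e-12 * (1 - cos(61.7 deg))
= 2.4247e-12 * 0.525912
= 1.2752e-12 m = 0.001275 nm
lambda' = 0.0299 + 0.001275
= 0.031175 nm

0.031175


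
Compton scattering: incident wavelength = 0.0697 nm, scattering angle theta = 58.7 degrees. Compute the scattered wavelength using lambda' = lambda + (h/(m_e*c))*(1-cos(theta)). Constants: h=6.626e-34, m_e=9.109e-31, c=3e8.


Compton wavelength: h/(m_e*c) = 2.4247e-12 m
d_lambda = 2.4247e-12 * (1 - cos(58.7 deg))
= 2.4247e-12 * 0.480481
= 1.1650e-12 m = 0.001165 nm
lambda' = 0.0697 + 0.001165
= 0.070865 nm

0.070865


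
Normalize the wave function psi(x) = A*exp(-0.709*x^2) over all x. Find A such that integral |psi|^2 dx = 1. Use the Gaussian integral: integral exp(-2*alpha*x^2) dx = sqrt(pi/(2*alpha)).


integral |psi|^2 dx = A^2 * sqrt(pi/(2*alpha)) = 1
A^2 = sqrt(2*alpha/pi)
= sqrt(2 * 0.709 / pi)
= 0.671836
A = sqrt(0.671836)
= 0.8197

0.8197


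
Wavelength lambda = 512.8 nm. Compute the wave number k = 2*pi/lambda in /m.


k = 2 * pi / lambda
= 6.2832 / (512.8e-9)
= 6.2832 / 5.1280e-07
= 1.2253e+07 /m

1.2253e+07


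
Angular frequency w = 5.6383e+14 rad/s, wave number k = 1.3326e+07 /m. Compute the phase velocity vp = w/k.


vp = w / k
= 5.6383e+14 / 1.3326e+07
= 4.2311e+07 m/s

4.2311e+07


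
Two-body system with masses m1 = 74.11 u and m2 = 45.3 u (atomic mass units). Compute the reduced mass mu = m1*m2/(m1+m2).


mu = m1 * m2 / (m1 + m2)
= 74.11 * 45.3 / (74.11 + 45.3)
= 3357.183 / 119.41
= 28.1148 u

28.1148


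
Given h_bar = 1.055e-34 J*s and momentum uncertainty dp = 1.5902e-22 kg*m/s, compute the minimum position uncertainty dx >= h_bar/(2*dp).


dx = h_bar / (2 * dp)
= 1.055e-34 / (2 * 1.5902e-22)
= 1.055e-34 / 3.1804e-22
= 3.3172e-13 m

3.3172e-13


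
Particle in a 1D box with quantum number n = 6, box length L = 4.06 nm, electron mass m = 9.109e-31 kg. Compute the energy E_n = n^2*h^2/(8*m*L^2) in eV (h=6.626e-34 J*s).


E = n^2 * h^2 / (8 * m * L^2)
= 6^2 * (6.626e-34)^2 / (8 * 9.109e-31 * (4.06e-9)^2)
= 36 * 4.3904e-67 / (8 * 9.109e-31 * 1.6484e-17)
= 1.3158e-19 J
= 0.8214 eV

0.8214


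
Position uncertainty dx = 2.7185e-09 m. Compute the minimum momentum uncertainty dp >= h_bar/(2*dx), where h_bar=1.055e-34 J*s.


dp = h_bar / (2 * dx)
= 1.055e-34 / (2 * 2.7185e-09)
= 1.055e-34 / 5.4370e-09
= 1.9404e-26 kg*m/s

1.9404e-26


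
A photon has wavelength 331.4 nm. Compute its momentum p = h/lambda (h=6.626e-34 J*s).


p = h / lambda
= 6.626e-34 / (331.4e-9)
= 6.626e-34 / 3.3140e-07
= 1.9994e-27 kg*m/s

1.9994e-27


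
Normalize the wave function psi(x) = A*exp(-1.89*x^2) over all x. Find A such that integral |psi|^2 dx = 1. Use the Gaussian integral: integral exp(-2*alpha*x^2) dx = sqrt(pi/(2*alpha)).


integral |psi|^2 dx = A^2 * sqrt(pi/(2*alpha)) = 1
A^2 = sqrt(2*alpha/pi)
= sqrt(2 * 1.89 / pi)
= 1.09691
A = sqrt(1.09691)
= 1.0473

1.0473


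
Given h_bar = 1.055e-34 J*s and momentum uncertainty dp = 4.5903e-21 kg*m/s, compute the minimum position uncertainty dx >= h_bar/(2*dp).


dx = h_bar / (2 * dp)
= 1.055e-34 / (2 * 4.5903e-21)
= 1.055e-34 / 9.1806e-21
= 1.1492e-14 m

1.1492e-14


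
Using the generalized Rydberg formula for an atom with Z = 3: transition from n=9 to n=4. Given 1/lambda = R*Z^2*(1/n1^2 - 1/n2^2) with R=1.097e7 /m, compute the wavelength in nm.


1/lambda = R * Z^2 * (1/n1^2 - 1/n2^2)
= 1.097e7 * 3^2 * (1/4^2 - 1/9^2)
= 1.097e7 * 9 * (0.0625 - 0.012346)
= 4.9517e+06 /m
lambda = 1 / 4.9517e+06
= 201.9494 nm

201.9494


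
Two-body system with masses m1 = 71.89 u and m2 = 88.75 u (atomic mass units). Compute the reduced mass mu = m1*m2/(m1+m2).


mu = m1 * m2 / (m1 + m2)
= 71.89 * 88.75 / (71.89 + 88.75)
= 6380.2375 / 160.64
= 39.7176 u

39.7176


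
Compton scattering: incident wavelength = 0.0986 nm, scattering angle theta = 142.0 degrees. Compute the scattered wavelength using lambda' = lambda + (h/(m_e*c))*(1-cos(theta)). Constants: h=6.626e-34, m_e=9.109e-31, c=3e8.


Compton wavelength: h/(m_e*c) = 2.4247e-12 m
d_lambda = 2.4247e-12 * (1 - cos(142.0 deg))
= 2.4247e-12 * 1.788011
= 4.3354e-12 m = 0.004335 nm
lambda' = 0.0986 + 0.004335
= 0.102935 nm

0.102935


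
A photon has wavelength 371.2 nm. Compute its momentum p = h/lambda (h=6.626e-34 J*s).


p = h / lambda
= 6.626e-34 / (371.2e-9)
= 6.626e-34 / 3.7120e-07
= 1.7850e-27 kg*m/s

1.7850e-27


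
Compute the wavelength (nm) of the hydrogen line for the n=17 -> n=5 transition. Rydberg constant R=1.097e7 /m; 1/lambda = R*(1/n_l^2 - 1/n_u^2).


1/lambda = R * (1/n_l^2 - 1/n_u^2)
= 1.097e7 * (1/5^2 - 1/17^2)
= 1.097e7 * (0.04 - 0.00346)
= 1.097e7 * 0.03654
= 4.0084e+05 /m
lambda = 1 / 4.0084e+05 = 2494.7515 nm

2494.7515


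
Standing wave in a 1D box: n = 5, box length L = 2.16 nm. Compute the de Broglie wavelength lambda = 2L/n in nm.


lambda = 2L / n
= 2 * 2.16 / 5
= 4.32 / 5
= 0.864 nm

0.864


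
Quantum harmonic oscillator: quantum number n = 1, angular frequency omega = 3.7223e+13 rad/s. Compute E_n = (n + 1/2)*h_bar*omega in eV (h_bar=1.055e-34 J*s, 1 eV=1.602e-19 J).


E = (n + 1/2) * h_bar * omega
= (1 + 0.5) * 1.055e-34 * 3.7223e+13
= 1.5 * 3.9270e-21
= 5.8905e-21 J
= 0.0368 eV

0.0368


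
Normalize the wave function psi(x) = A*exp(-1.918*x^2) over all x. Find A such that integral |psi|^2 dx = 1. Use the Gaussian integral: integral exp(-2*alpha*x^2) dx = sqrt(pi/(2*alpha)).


integral |psi|^2 dx = A^2 * sqrt(pi/(2*alpha)) = 1
A^2 = sqrt(2*alpha/pi)
= sqrt(2 * 1.918 / pi)
= 1.105005
A = sqrt(1.105005)
= 1.0512

1.0512


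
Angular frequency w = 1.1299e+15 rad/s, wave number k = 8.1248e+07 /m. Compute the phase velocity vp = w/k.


vp = w / k
= 1.1299e+15 / 8.1248e+07
= 1.3907e+07 m/s

1.3907e+07


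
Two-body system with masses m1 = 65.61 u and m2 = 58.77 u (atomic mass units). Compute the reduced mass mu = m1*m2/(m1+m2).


mu = m1 * m2 / (m1 + m2)
= 65.61 * 58.77 / (65.61 + 58.77)
= 3855.8997 / 124.38
= 31.001 u

31.001


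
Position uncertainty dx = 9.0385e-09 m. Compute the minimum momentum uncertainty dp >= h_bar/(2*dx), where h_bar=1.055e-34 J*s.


dp = h_bar / (2 * dx)
= 1.055e-34 / (2 * 9.0385e-09)
= 1.055e-34 / 1.8077e-08
= 5.8361e-27 kg*m/s

5.8361e-27


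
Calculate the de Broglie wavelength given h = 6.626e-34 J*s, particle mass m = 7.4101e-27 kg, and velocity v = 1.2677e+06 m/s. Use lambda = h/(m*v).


lambda = h / (m * v)
= 6.626e-34 / (7.4101e-27 * 1.2677e+06)
= 6.626e-34 / 9.3938e-21
= 7.0536e-14 m

7.0536e-14


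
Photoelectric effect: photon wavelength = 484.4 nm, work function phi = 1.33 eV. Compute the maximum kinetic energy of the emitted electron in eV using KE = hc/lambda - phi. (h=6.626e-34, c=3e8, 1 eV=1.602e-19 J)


E_photon = hc / lambda
= (6.626e-34)(3e8) / (484.4e-9)
= 4.1036e-19 J
= 2.5616 eV
KE = E_photon - phi
= 2.5616 - 1.33
= 1.2316 eV

1.2316


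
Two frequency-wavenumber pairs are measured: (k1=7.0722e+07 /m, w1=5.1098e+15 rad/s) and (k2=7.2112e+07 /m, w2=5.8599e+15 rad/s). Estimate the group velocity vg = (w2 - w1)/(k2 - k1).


vg = (w2 - w1) / (k2 - k1)
= (5.8599e+15 - 5.1098e+15) / (7.2112e+07 - 7.0722e+07)
= 7.5010e+14 / 1.3900e+06
= 5.3964e+08 m/s

5.3964e+08


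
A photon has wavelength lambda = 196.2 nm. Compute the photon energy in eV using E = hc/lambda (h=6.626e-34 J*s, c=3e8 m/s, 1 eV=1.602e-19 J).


E = hc / lambda
= (6.626e-34)(3e8) / (196.2e-9)
= 1.9878e-25 / 1.9620e-07
= 1.0131e-18 J
Converting to eV: 1.0131e-18 / 1.602e-19
= 6.3243 eV

6.3243


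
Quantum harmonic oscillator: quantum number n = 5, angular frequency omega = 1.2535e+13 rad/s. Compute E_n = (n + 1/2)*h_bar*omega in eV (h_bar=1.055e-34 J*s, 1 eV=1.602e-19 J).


E = (n + 1/2) * h_bar * omega
= (5 + 0.5) * 1.055e-34 * 1.2535e+13
= 5.5 * 1.3224e-21
= 7.2734e-21 J
= 0.0454 eV

0.0454


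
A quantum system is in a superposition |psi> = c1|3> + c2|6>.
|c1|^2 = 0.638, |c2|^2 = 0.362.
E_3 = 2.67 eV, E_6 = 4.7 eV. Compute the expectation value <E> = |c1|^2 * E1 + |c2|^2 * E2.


<E> = |c1|^2 * E1 + |c2|^2 * E2
= 0.638 * 2.67 + 0.362 * 4.7
= 1.7035 + 1.7014
= 3.4049 eV

3.4049


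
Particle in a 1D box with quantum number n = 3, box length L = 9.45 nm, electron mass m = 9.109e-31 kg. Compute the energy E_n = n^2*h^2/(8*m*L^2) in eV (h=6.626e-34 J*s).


E = n^2 * h^2 / (8 * m * L^2)
= 3^2 * (6.626e-34)^2 / (8 * 9.109e-31 * (9.45e-9)^2)
= 9 * 4.3904e-67 / (8 * 9.109e-31 * 8.9303e-17)
= 6.0719e-21 J
= 0.0379 eV

0.0379


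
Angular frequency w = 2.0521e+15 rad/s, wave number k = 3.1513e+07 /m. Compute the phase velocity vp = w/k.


vp = w / k
= 2.0521e+15 / 3.1513e+07
= 6.5119e+07 m/s

6.5119e+07


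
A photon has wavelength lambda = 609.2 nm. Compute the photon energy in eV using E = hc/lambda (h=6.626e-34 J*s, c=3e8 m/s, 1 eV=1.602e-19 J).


E = hc / lambda
= (6.626e-34)(3e8) / (609.2e-9)
= 1.9878e-25 / 6.0920e-07
= 3.2630e-19 J
Converting to eV: 3.2630e-19 / 1.602e-19
= 2.0368 eV

2.0368


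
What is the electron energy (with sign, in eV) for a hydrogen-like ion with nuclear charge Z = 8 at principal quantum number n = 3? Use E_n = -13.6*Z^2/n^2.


E_n = -13.6 * Z^2 / n^2
= -13.6 * 8^2 / 3^2
= -13.6 * 64 / 9
= -96.7111 eV

-96.7111


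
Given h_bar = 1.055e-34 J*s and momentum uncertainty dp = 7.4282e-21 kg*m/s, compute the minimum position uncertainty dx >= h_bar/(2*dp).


dx = h_bar / (2 * dp)
= 1.055e-34 / (2 * 7.4282e-21)
= 1.055e-34 / 1.4856e-20
= 7.1013e-15 m

7.1013e-15


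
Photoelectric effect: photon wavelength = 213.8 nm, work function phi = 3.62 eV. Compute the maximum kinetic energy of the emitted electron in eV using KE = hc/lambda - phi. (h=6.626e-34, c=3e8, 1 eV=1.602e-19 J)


E_photon = hc / lambda
= (6.626e-34)(3e8) / (213.8e-9)
= 9.2975e-19 J
= 5.8037 eV
KE = E_photon - phi
= 5.8037 - 3.62
= 2.1837 eV

2.1837


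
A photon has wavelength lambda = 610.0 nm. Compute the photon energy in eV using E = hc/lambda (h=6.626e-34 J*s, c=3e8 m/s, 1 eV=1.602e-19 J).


E = hc / lambda
= (6.626e-34)(3e8) / (610.0e-9)
= 1.9878e-25 / 6.1000e-07
= 3.2587e-19 J
Converting to eV: 3.2587e-19 / 1.602e-19
= 2.0341 eV

2.0341


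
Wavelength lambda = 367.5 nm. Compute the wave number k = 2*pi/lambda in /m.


k = 2 * pi / lambda
= 6.2832 / (367.5e-9)
= 6.2832 / 3.6750e-07
= 1.7097e+07 /m

1.7097e+07


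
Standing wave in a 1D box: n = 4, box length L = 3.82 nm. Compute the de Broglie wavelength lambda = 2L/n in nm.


lambda = 2L / n
= 2 * 3.82 / 4
= 7.64 / 4
= 1.91 nm

1.91


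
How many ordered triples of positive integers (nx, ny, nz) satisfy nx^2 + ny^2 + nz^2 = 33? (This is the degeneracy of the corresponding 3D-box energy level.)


Enumerate all (nx, ny, nz) with nx^2 + ny^2 + nz^2 = 33:
(1,4,4)
(2,2,5)
(2,5,2)
(4,1,4)
(4,4,1)
(5,2,2)
Total degeneracy = 6

6


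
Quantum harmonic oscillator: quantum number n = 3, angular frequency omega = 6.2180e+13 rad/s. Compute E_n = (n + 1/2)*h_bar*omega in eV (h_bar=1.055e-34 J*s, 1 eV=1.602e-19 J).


E = (n + 1/2) * h_bar * omega
= (3 + 0.5) * 1.055e-34 * 6.2180e+13
= 3.5 * 6.5600e-21
= 2.2960e-20 J
= 0.1433 eV

0.1433


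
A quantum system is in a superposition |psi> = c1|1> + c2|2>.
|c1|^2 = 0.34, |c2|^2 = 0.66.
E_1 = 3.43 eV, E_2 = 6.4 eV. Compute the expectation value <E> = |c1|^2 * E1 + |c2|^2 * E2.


<E> = |c1|^2 * E1 + |c2|^2 * E2
= 0.34 * 3.43 + 0.66 * 6.4
= 1.1662 + 4.224
= 5.3902 eV

5.3902


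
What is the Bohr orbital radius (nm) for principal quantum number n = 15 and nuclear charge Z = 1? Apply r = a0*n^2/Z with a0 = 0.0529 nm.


r = a0 * n^2 / Z
= 0.0529 * 15^2 / 1
= 0.0529 * 225 / 1
= 11.9025 nm

11.9025


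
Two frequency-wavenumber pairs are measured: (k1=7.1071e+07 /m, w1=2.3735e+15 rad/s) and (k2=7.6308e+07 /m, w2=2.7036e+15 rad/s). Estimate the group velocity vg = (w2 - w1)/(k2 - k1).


vg = (w2 - w1) / (k2 - k1)
= (2.7036e+15 - 2.3735e+15) / (7.6308e+07 - 7.1071e+07)
= 3.3010e+14 / 5.2370e+06
= 6.3032e+07 m/s

6.3032e+07


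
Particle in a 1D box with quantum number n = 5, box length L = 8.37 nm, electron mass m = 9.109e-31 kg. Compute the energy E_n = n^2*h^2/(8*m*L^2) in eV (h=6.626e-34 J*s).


E = n^2 * h^2 / (8 * m * L^2)
= 5^2 * (6.626e-34)^2 / (8 * 9.109e-31 * (8.37e-9)^2)
= 25 * 4.3904e-67 / (8 * 9.109e-31 * 7.0057e-17)
= 2.1500e-20 J
= 0.1342 eV

0.1342


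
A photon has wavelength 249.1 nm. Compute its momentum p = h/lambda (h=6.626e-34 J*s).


p = h / lambda
= 6.626e-34 / (249.1e-9)
= 6.626e-34 / 2.4910e-07
= 2.6600e-27 kg*m/s

2.6600e-27


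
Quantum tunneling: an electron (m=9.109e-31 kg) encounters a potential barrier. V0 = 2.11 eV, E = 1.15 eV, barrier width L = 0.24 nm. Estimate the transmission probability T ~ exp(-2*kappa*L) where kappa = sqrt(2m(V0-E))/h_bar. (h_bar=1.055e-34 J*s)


V0 - E = 0.96 eV = 1.5379e-19 J
kappa = sqrt(2 * m * (V0-E)) / h_bar
= sqrt(2 * 9.109e-31 * 1.5379e-19) / 1.055e-34
= 5.0172e+09 /m
2*kappa*L = 2 * 5.0172e+09 * 0.24e-9
= 2.4083
T = exp(-2.4083) = 8.997040e-02

8.997040e-02


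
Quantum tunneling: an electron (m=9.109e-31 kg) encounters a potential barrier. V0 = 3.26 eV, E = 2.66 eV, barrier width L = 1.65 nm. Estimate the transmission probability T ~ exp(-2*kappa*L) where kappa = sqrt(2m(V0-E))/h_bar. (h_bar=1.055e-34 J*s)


V0 - E = 0.6 eV = 9.6120e-20 J
kappa = sqrt(2 * m * (V0-E)) / h_bar
= sqrt(2 * 9.109e-31 * 9.6120e-20) / 1.055e-34
= 3.9665e+09 /m
2*kappa*L = 2 * 3.9665e+09 * 1.65e-9
= 13.0894
T = exp(-13.0894) = 2.067090e-06

2.067090e-06


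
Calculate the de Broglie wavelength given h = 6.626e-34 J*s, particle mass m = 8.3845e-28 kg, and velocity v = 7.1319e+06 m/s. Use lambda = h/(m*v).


lambda = h / (m * v)
= 6.626e-34 / (8.3845e-28 * 7.1319e+06)
= 6.626e-34 / 5.9797e-21
= 1.1081e-13 m

1.1081e-13


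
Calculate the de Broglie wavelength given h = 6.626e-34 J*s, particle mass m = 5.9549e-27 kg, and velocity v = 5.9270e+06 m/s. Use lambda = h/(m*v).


lambda = h / (m * v)
= 6.626e-34 / (5.9549e-27 * 5.9270e+06)
= 6.626e-34 / 3.5295e-20
= 1.8773e-14 m

1.8773e-14


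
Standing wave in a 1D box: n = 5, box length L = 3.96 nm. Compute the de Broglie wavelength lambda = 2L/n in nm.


lambda = 2L / n
= 2 * 3.96 / 5
= 7.92 / 5
= 1.584 nm

1.584


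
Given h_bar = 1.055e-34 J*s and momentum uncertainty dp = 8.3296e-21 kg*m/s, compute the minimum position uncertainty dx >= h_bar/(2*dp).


dx = h_bar / (2 * dp)
= 1.055e-34 / (2 * 8.3296e-21)
= 1.055e-34 / 1.6659e-20
= 6.3328e-15 m

6.3328e-15


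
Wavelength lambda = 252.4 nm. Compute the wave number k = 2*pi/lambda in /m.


k = 2 * pi / lambda
= 6.2832 / (252.4e-9)
= 6.2832 / 2.5240e-07
= 2.4894e+07 /m

2.4894e+07


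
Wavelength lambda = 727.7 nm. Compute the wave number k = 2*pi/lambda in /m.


k = 2 * pi / lambda
= 6.2832 / (727.7e-9)
= 6.2832 / 7.2770e-07
= 8.6343e+06 /m

8.6343e+06


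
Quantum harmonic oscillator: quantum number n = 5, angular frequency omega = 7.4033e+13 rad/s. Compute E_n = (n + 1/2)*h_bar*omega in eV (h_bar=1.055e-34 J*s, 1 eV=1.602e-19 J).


E = (n + 1/2) * h_bar * omega
= (5 + 0.5) * 1.055e-34 * 7.4033e+13
= 5.5 * 7.8105e-21
= 4.2958e-20 J
= 0.2682 eV

0.2682


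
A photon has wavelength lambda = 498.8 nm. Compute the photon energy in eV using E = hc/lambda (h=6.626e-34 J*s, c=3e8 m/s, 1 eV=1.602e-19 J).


E = hc / lambda
= (6.626e-34)(3e8) / (498.8e-9)
= 1.9878e-25 / 4.9880e-07
= 3.9852e-19 J
Converting to eV: 3.9852e-19 / 1.602e-19
= 2.4876 eV

2.4876


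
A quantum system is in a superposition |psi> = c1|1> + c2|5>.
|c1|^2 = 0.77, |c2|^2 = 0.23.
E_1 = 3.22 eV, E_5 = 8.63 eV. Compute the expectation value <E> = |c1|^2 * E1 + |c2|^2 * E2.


<E> = |c1|^2 * E1 + |c2|^2 * E2
= 0.77 * 3.22 + 0.23 * 8.63
= 2.4794 + 1.9849
= 4.4643 eV

4.4643


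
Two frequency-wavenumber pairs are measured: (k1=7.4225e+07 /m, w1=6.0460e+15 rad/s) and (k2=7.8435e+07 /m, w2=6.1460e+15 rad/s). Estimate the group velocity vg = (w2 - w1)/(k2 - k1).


vg = (w2 - w1) / (k2 - k1)
= (6.1460e+15 - 6.0460e+15) / (7.8435e+07 - 7.4225e+07)
= 1.0000e+14 / 4.2100e+06
= 2.3753e+07 m/s

2.3753e+07


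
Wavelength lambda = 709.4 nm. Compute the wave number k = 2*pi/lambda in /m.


k = 2 * pi / lambda
= 6.2832 / (709.4e-9)
= 6.2832 / 7.0940e-07
= 8.8570e+06 /m

8.8570e+06


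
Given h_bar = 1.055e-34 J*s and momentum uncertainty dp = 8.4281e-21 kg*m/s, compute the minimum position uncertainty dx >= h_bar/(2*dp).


dx = h_bar / (2 * dp)
= 1.055e-34 / (2 * 8.4281e-21)
= 1.055e-34 / 1.6856e-20
= 6.2588e-15 m

6.2588e-15


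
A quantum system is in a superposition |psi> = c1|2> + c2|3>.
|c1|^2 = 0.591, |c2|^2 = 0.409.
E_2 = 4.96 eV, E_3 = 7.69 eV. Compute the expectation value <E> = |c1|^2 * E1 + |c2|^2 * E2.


<E> = |c1|^2 * E1 + |c2|^2 * E2
= 0.591 * 4.96 + 0.409 * 7.69
= 2.9314 + 3.1452
= 6.0766 eV

6.0766


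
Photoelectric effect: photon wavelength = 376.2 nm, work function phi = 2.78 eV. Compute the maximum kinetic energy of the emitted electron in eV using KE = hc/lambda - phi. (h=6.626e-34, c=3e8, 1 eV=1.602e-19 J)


E_photon = hc / lambda
= (6.626e-34)(3e8) / (376.2e-9)
= 5.2839e-19 J
= 3.2983 eV
KE = E_photon - phi
= 3.2983 - 2.78
= 0.5183 eV

0.5183


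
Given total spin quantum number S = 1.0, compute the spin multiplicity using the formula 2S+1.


Spin multiplicity = 2S + 1
= 2 * 1.0 + 1
= 2.0 + 1
= 3

3


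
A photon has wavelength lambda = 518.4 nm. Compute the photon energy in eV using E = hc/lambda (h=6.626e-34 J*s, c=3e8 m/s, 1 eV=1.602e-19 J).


E = hc / lambda
= (6.626e-34)(3e8) / (518.4e-9)
= 1.9878e-25 / 5.1840e-07
= 3.8345e-19 J
Converting to eV: 3.8345e-19 / 1.602e-19
= 2.3936 eV

2.3936


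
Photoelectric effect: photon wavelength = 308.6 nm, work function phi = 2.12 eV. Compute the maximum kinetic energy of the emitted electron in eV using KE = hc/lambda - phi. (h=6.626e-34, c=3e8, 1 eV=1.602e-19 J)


E_photon = hc / lambda
= (6.626e-34)(3e8) / (308.6e-9)
= 6.4413e-19 J
= 4.0208 eV
KE = E_photon - phi
= 4.0208 - 2.12
= 1.9008 eV

1.9008


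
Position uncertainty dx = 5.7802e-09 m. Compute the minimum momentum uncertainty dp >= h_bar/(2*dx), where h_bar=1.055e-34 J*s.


dp = h_bar / (2 * dx)
= 1.055e-34 / (2 * 5.7802e-09)
= 1.055e-34 / 1.1560e-08
= 9.1260e-27 kg*m/s

9.1260e-27


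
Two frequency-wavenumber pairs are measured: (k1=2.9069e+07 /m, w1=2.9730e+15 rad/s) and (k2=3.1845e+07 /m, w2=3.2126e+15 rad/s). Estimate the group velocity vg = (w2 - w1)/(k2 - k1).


vg = (w2 - w1) / (k2 - k1)
= (3.2126e+15 - 2.9730e+15) / (3.1845e+07 - 2.9069e+07)
= 2.3960e+14 / 2.7760e+06
= 8.6311e+07 m/s

8.6311e+07


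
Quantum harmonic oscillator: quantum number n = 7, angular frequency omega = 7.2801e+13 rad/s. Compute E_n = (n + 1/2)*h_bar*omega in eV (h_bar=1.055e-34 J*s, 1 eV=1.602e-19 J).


E = (n + 1/2) * h_bar * omega
= (7 + 0.5) * 1.055e-34 * 7.2801e+13
= 7.5 * 7.6805e-21
= 5.7604e-20 J
= 0.3596 eV

0.3596


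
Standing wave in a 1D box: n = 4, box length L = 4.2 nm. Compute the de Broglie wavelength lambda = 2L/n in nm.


lambda = 2L / n
= 2 * 4.2 / 4
= 8.4 / 4
= 2.1 nm

2.1


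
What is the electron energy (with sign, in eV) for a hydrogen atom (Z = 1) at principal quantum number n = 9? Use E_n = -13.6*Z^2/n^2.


E_n = -13.6 * Z^2 / n^2
= -13.6 * 1^2 / 9^2
= -13.6 * 1 / 81
= -0.1679 eV

-0.1679


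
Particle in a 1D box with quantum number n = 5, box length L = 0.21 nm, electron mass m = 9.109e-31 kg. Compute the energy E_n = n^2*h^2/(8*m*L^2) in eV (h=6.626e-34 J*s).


E = n^2 * h^2 / (8 * m * L^2)
= 5^2 * (6.626e-34)^2 / (8 * 9.109e-31 * (0.21e-9)^2)
= 25 * 4.3904e-67 / (8 * 9.109e-31 * 4.4100e-20)
= 3.4154e-17 J
= 213.197 eV

213.197


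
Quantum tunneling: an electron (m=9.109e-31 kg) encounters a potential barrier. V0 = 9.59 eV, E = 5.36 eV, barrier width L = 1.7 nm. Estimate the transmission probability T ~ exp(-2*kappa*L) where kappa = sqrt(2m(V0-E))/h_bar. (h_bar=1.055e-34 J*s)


V0 - E = 4.23 eV = 6.7765e-19 J
kappa = sqrt(2 * m * (V0-E)) / h_bar
= sqrt(2 * 9.109e-31 * 6.7765e-19) / 1.055e-34
= 1.0532e+10 /m
2*kappa*L = 2 * 1.0532e+10 * 1.7e-9
= 35.8079
T = exp(-35.8079) = 2.810919e-16

2.810919e-16


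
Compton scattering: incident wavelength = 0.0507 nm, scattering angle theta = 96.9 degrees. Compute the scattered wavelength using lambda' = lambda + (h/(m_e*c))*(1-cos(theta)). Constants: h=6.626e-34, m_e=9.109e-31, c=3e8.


Compton wavelength: h/(m_e*c) = 2.4247e-12 m
d_lambda = 2.4247e-12 * (1 - cos(96.9 deg))
= 2.4247e-12 * 1.120137
= 2.7160e-12 m = 0.002716 nm
lambda' = 0.0507 + 0.002716
= 0.053416 nm

0.053416


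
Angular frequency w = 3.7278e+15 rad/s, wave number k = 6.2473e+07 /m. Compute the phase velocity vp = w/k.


vp = w / k
= 3.7278e+15 / 6.2473e+07
= 5.9671e+07 m/s

5.9671e+07


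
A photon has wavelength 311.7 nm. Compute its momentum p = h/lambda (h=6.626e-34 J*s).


p = h / lambda
= 6.626e-34 / (311.7e-9)
= 6.626e-34 / 3.1170e-07
= 2.1258e-27 kg*m/s

2.1258e-27


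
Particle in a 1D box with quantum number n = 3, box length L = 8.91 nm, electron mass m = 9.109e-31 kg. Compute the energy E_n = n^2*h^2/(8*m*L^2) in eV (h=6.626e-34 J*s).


E = n^2 * h^2 / (8 * m * L^2)
= 3^2 * (6.626e-34)^2 / (8 * 9.109e-31 * (8.91e-9)^2)
= 9 * 4.3904e-67 / (8 * 9.109e-31 * 7.9388e-17)
= 6.8301e-21 J
= 0.0426 eV

0.0426


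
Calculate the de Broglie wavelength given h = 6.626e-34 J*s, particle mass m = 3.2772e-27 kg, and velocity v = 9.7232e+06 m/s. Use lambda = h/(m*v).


lambda = h / (m * v)
= 6.626e-34 / (3.2772e-27 * 9.7232e+06)
= 6.626e-34 / 3.1865e-20
= 2.0794e-14 m

2.0794e-14


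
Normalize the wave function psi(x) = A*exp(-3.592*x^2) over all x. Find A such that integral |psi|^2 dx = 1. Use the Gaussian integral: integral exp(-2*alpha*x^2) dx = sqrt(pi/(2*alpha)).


integral |psi|^2 dx = A^2 * sqrt(pi/(2*alpha)) = 1
A^2 = sqrt(2*alpha/pi)
= sqrt(2 * 3.592 / pi)
= 1.512196
A = sqrt(1.512196)
= 1.2297

1.2297


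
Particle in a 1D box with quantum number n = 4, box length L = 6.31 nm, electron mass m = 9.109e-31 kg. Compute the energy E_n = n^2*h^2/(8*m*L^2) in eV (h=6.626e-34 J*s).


E = n^2 * h^2 / (8 * m * L^2)
= 4^2 * (6.626e-34)^2 / (8 * 9.109e-31 * (6.31e-9)^2)
= 16 * 4.3904e-67 / (8 * 9.109e-31 * 3.9816e-17)
= 2.4210e-20 J
= 0.1511 eV

0.1511


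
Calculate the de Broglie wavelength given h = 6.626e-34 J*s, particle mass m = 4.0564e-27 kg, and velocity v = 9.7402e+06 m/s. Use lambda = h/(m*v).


lambda = h / (m * v)
= 6.626e-34 / (4.0564e-27 * 9.7402e+06)
= 6.626e-34 / 3.9510e-20
= 1.6770e-14 m

1.6770e-14


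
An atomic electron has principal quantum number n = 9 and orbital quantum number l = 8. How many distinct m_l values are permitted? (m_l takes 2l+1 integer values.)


m_l ranges from -l to +l in integer steps
So m_l goes from -8 to +8
Count = 2l + 1 = 2*8 + 1
= 17

17


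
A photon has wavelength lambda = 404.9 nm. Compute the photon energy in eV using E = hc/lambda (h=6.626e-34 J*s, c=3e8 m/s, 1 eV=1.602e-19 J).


E = hc / lambda
= (6.626e-34)(3e8) / (404.9e-9)
= 1.9878e-25 / 4.0490e-07
= 4.9094e-19 J
Converting to eV: 4.9094e-19 / 1.602e-19
= 3.0645 eV

3.0645


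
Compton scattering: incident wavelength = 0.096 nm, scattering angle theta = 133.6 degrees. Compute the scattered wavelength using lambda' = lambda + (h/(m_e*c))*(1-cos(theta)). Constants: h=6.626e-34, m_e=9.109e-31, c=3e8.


Compton wavelength: h/(m_e*c) = 2.4247e-12 m
d_lambda = 2.4247e-12 * (1 - cos(133.6 deg))
= 2.4247e-12 * 1.68962
= 4.0968e-12 m = 0.004097 nm
lambda' = 0.096 + 0.004097
= 0.100097 nm

0.100097


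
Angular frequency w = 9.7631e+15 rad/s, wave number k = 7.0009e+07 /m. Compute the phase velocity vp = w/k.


vp = w / k
= 9.7631e+15 / 7.0009e+07
= 1.3945e+08 m/s

1.3945e+08


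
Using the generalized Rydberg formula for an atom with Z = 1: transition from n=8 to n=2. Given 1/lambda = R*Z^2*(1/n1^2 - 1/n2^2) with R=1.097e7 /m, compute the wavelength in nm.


1/lambda = R * Z^2 * (1/n1^2 - 1/n2^2)
= 1.097e7 * 1^2 * (1/2^2 - 1/8^2)
= 1.097e7 * 1 * (0.25 - 0.015625)
= 2.5711e+06 /m
lambda = 1 / 2.5711e+06
= 388.9395 nm

388.9395


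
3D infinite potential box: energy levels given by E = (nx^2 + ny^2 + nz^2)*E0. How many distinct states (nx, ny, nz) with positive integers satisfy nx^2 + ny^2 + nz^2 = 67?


Enumerate all (nx, ny, nz) with nx^2 + ny^2 + nz^2 = 67:
(3,3,7)
(3,7,3)
(7,3,3)
Total degeneracy = 3

3


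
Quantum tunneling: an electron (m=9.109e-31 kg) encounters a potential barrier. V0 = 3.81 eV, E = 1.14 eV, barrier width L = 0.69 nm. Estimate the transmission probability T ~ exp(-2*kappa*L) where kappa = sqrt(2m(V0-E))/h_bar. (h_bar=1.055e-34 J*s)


V0 - E = 2.67 eV = 4.2773e-19 J
kappa = sqrt(2 * m * (V0-E)) / h_bar
= sqrt(2 * 9.109e-31 * 4.2773e-19) / 1.055e-34
= 8.3673e+09 /m
2*kappa*L = 2 * 8.3673e+09 * 0.69e-9
= 11.5469
T = exp(-11.5469) = 9.666358e-06

9.666358e-06


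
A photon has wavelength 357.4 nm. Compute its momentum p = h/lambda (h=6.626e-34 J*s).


p = h / lambda
= 6.626e-34 / (357.4e-9)
= 6.626e-34 / 3.5740e-07
= 1.8539e-27 kg*m/s

1.8539e-27


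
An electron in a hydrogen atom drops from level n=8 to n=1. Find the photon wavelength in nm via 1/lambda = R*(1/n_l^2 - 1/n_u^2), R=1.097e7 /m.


1/lambda = R * (1/n_l^2 - 1/n_u^2)
= 1.097e7 * (1/1^2 - 1/8^2)
= 1.097e7 * (1.0 - 0.015625)
= 1.097e7 * 0.984375
= 1.0799e+07 /m
lambda = 1 / 1.0799e+07 = 92.6047 nm

92.6047


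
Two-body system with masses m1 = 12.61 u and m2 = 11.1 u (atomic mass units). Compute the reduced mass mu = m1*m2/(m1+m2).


mu = m1 * m2 / (m1 + m2)
= 12.61 * 11.1 / (12.61 + 11.1)
= 139.971 / 23.71
= 5.9035 u

5.9035


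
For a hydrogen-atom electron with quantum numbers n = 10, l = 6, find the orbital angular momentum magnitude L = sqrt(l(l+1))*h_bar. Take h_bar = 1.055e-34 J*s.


L = sqrt(l*(l+1)) * h_bar
= sqrt(6 * 7) * 1.055e-34
= sqrt(42) * 1.055e-34
= 6.4807 * 1.055e-34
= 6.8372e-34 J*s

6.8372e-34


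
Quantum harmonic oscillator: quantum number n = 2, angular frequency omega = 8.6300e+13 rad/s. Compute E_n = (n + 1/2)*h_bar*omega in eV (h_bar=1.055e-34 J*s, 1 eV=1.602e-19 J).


E = (n + 1/2) * h_bar * omega
= (2 + 0.5) * 1.055e-34 * 8.6300e+13
= 2.5 * 9.1046e-21
= 2.2762e-20 J
= 0.1421 eV

0.1421


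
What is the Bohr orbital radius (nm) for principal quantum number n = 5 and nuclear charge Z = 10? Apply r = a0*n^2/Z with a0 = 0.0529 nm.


r = a0 * n^2 / Z
= 0.0529 * 5^2 / 10
= 0.0529 * 25 / 10
= 0.1323 nm

0.1323


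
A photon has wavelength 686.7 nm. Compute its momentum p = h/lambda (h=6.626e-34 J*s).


p = h / lambda
= 6.626e-34 / (686.7e-9)
= 6.626e-34 / 6.8670e-07
= 9.6490e-28 kg*m/s

9.6490e-28


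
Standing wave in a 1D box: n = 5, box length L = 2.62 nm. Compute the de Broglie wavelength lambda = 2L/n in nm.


lambda = 2L / n
= 2 * 2.62 / 5
= 5.24 / 5
= 1.048 nm

1.048


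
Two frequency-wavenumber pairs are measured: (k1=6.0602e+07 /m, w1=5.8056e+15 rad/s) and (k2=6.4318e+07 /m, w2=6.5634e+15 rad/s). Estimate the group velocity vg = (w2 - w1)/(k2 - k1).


vg = (w2 - w1) / (k2 - k1)
= (6.5634e+15 - 5.8056e+15) / (6.4318e+07 - 6.0602e+07)
= 7.5780e+14 / 3.7160e+06
= 2.0393e+08 m/s

2.0393e+08


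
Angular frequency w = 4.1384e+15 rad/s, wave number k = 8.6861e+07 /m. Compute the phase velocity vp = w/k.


vp = w / k
= 4.1384e+15 / 8.6861e+07
= 4.7644e+07 m/s

4.7644e+07


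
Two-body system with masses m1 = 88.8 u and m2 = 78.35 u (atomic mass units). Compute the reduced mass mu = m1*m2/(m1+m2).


mu = m1 * m2 / (m1 + m2)
= 88.8 * 78.35 / (88.8 + 78.35)
= 6957.48 / 167.15
= 41.6242 u

41.6242


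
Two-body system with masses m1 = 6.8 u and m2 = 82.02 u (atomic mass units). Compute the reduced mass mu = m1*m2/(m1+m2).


mu = m1 * m2 / (m1 + m2)
= 6.8 * 82.02 / (6.8 + 82.02)
= 557.736 / 88.82
= 6.2794 u

6.2794


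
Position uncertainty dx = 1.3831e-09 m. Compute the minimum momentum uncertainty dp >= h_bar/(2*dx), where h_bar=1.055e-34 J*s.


dp = h_bar / (2 * dx)
= 1.055e-34 / (2 * 1.3831e-09)
= 1.055e-34 / 2.7662e-09
= 3.8139e-26 kg*m/s

3.8139e-26


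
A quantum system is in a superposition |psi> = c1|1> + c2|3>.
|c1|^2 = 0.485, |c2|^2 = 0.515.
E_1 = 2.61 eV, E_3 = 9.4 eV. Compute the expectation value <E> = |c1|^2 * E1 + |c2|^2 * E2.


<E> = |c1|^2 * E1 + |c2|^2 * E2
= 0.485 * 2.61 + 0.515 * 9.4
= 1.2658 + 4.841
= 6.1068 eV

6.1068


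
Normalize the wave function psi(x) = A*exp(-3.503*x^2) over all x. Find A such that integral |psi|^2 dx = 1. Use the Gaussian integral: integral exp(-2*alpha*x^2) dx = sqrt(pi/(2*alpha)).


integral |psi|^2 dx = A^2 * sqrt(pi/(2*alpha)) = 1
A^2 = sqrt(2*alpha/pi)
= sqrt(2 * 3.503 / pi)
= 1.493345
A = sqrt(1.493345)
= 1.222

1.222


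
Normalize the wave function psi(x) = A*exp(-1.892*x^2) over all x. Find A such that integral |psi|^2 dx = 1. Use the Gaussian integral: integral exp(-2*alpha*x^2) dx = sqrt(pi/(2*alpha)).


integral |psi|^2 dx = A^2 * sqrt(pi/(2*alpha)) = 1
A^2 = sqrt(2*alpha/pi)
= sqrt(2 * 1.892 / pi)
= 1.09749
A = sqrt(1.09749)
= 1.0476

1.0476


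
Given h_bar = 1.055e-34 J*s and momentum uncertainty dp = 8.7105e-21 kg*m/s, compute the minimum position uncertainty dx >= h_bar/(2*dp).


dx = h_bar / (2 * dp)
= 1.055e-34 / (2 * 8.7105e-21)
= 1.055e-34 / 1.7421e-20
= 6.0559e-15 m

6.0559e-15


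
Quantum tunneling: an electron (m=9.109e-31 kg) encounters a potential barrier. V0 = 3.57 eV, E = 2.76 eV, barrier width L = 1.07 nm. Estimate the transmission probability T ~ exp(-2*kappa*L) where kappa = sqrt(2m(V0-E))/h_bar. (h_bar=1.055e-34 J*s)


V0 - E = 0.81 eV = 1.2976e-19 J
kappa = sqrt(2 * m * (V0-E)) / h_bar
= sqrt(2 * 9.109e-31 * 1.2976e-19) / 1.055e-34
= 4.6086e+09 /m
2*kappa*L = 2 * 4.6086e+09 * 1.07e-9
= 9.8625
T = exp(-9.8625) = 5.209384e-05

5.209384e-05


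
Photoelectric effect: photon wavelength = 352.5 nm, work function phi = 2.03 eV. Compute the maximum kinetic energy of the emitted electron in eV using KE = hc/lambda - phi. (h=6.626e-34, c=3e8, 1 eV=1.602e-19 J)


E_photon = hc / lambda
= (6.626e-34)(3e8) / (352.5e-9)
= 5.6391e-19 J
= 3.5201 eV
KE = E_photon - phi
= 3.5201 - 2.03
= 1.4901 eV

1.4901


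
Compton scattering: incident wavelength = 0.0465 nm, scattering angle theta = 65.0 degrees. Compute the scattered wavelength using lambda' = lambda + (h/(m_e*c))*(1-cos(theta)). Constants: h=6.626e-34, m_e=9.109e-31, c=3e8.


Compton wavelength: h/(m_e*c) = 2.4247e-12 m
d_lambda = 2.4247e-12 * (1 - cos(65.0 deg))
= 2.4247e-12 * 0.577382
= 1.4000e-12 m = 0.0014 nm
lambda' = 0.0465 + 0.0014
= 0.0479 nm

0.0479


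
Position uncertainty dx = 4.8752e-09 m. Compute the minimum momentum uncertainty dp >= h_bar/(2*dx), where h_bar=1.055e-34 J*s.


dp = h_bar / (2 * dx)
= 1.055e-34 / (2 * 4.8752e-09)
= 1.055e-34 / 9.7504e-09
= 1.0820e-26 kg*m/s

1.0820e-26


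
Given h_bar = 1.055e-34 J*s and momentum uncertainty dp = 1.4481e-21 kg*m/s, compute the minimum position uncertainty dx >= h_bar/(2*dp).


dx = h_bar / (2 * dp)
= 1.055e-34 / (2 * 1.4481e-21)
= 1.055e-34 / 2.8962e-21
= 3.6427e-14 m

3.6427e-14


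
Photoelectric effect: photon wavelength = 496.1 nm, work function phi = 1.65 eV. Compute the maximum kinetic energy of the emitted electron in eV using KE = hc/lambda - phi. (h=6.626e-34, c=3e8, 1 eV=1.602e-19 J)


E_photon = hc / lambda
= (6.626e-34)(3e8) / (496.1e-9)
= 4.0069e-19 J
= 2.5012 eV
KE = E_photon - phi
= 2.5012 - 1.65
= 0.8512 eV

0.8512


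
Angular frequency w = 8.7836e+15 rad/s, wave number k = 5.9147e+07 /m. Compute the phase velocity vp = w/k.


vp = w / k
= 8.7836e+15 / 5.9147e+07
= 1.4850e+08 m/s

1.4850e+08


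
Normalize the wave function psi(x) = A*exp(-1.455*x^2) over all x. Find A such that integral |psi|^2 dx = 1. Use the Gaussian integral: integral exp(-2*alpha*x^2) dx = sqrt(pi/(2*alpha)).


integral |psi|^2 dx = A^2 * sqrt(pi/(2*alpha)) = 1
A^2 = sqrt(2*alpha/pi)
= sqrt(2 * 1.455 / pi)
= 0.962435
A = sqrt(0.962435)
= 0.981

0.981


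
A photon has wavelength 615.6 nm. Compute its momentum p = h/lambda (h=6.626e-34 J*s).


p = h / lambda
= 6.626e-34 / (615.6e-9)
= 6.626e-34 / 6.1560e-07
= 1.0763e-27 kg*m/s

1.0763e-27


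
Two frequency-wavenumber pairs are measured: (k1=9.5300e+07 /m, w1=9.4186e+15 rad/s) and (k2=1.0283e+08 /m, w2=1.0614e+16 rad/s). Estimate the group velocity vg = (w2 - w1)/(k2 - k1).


vg = (w2 - w1) / (k2 - k1)
= (1.0614e+16 - 9.4186e+15) / (1.0283e+08 - 9.5300e+07)
= 1.1954e+15 / 7.5300e+06
= 1.5875e+08 m/s

1.5875e+08


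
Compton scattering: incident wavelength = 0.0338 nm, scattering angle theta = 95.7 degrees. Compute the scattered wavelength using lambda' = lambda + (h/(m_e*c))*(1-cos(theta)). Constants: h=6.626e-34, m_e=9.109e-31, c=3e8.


Compton wavelength: h/(m_e*c) = 2.4247e-12 m
d_lambda = 2.4247e-12 * (1 - cos(95.7 deg))
= 2.4247e-12 * 1.09932
= 2.6655e-12 m = 0.002666 nm
lambda' = 0.0338 + 0.002666
= 0.036466 nm

0.036466


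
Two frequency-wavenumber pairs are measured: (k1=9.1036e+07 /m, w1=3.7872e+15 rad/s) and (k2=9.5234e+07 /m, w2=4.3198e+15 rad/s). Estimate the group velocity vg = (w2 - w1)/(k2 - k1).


vg = (w2 - w1) / (k2 - k1)
= (4.3198e+15 - 3.7872e+15) / (9.5234e+07 - 9.1036e+07)
= 5.3260e+14 / 4.1980e+06
= 1.2687e+08 m/s

1.2687e+08


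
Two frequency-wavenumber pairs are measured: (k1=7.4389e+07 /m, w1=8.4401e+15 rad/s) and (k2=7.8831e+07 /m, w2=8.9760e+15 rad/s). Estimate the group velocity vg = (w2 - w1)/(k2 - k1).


vg = (w2 - w1) / (k2 - k1)
= (8.9760e+15 - 8.4401e+15) / (7.8831e+07 - 7.4389e+07)
= 5.3590e+14 / 4.4420e+06
= 1.2064e+08 m/s

1.2064e+08


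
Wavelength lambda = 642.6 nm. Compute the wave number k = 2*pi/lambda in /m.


k = 2 * pi / lambda
= 6.2832 / (642.6e-9)
= 6.2832 / 6.4260e-07
= 9.7778e+06 /m

9.7778e+06


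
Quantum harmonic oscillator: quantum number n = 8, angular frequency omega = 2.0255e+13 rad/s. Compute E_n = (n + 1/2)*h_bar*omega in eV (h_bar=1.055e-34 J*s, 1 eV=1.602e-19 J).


E = (n + 1/2) * h_bar * omega
= (8 + 0.5) * 1.055e-34 * 2.0255e+13
= 8.5 * 2.1369e-21
= 1.8164e-20 J
= 0.1134 eV

0.1134


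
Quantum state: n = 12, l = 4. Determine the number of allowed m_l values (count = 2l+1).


m_l ranges from -l to +l in integer steps
So m_l goes from -4 to +4
Count = 2l + 1 = 2*4 + 1
= 9

9


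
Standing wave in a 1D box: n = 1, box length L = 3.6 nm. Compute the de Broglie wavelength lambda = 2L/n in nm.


lambda = 2L / n
= 2 * 3.6 / 1
= 7.2 / 1
= 7.2 nm

7.2


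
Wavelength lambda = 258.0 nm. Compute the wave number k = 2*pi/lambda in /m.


k = 2 * pi / lambda
= 6.2832 / (258.0e-9)
= 6.2832 / 2.5800e-07
= 2.4353e+07 /m

2.4353e+07


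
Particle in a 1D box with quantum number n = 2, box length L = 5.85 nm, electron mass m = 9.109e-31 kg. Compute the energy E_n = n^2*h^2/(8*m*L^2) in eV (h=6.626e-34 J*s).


E = n^2 * h^2 / (8 * m * L^2)
= 2^2 * (6.626e-34)^2 / (8 * 9.109e-31 * (5.85e-9)^2)
= 4 * 4.3904e-67 / (8 * 9.109e-31 * 3.4223e-17)
= 7.0419e-21 J
= 0.044 eV

0.044


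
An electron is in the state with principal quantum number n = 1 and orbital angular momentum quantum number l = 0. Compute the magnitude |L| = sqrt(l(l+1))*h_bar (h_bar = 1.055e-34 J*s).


L = sqrt(l*(l+1)) * h_bar
= sqrt(0 * 1) * 1.055e-34
= sqrt(0) * 1.055e-34
= 0.0 * 1.055e-34
= 0.0000e+00 J*s

0.0000e+00


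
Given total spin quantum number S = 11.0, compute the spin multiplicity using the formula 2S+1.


Spin multiplicity = 2S + 1
= 2 * 11.0 + 1
= 22.0 + 1
= 23

23


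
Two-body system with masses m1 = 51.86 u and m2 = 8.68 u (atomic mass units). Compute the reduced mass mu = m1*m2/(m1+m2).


mu = m1 * m2 / (m1 + m2)
= 51.86 * 8.68 / (51.86 + 8.68)
= 450.1448 / 60.54
= 7.4355 u

7.4355


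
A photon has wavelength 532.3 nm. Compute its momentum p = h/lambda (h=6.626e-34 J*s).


p = h / lambda
= 6.626e-34 / (532.3e-9)
= 6.626e-34 / 5.3230e-07
= 1.2448e-27 kg*m/s

1.2448e-27


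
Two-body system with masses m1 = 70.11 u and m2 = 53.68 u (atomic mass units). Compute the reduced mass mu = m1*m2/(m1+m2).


mu = m1 * m2 / (m1 + m2)
= 70.11 * 53.68 / (70.11 + 53.68)
= 3763.5048 / 123.79
= 30.4023 u

30.4023


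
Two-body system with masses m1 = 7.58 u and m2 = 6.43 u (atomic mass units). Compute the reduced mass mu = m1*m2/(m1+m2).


mu = m1 * m2 / (m1 + m2)
= 7.58 * 6.43 / (7.58 + 6.43)
= 48.7394 / 14.01
= 3.4789 u

3.4789


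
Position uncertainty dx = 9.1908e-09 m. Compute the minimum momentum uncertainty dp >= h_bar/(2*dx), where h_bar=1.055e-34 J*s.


dp = h_bar / (2 * dx)
= 1.055e-34 / (2 * 9.1908e-09)
= 1.055e-34 / 1.8382e-08
= 5.7394e-27 kg*m/s

5.7394e-27


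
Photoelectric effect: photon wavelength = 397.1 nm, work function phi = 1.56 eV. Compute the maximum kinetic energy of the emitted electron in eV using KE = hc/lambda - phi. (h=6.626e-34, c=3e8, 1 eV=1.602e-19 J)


E_photon = hc / lambda
= (6.626e-34)(3e8) / (397.1e-9)
= 5.0058e-19 J
= 3.1247 eV
KE = E_photon - phi
= 3.1247 - 1.56
= 1.5647 eV

1.5647


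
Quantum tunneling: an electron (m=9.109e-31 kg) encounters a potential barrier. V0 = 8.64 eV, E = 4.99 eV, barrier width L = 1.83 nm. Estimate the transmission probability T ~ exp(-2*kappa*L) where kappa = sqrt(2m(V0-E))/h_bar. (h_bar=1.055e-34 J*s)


V0 - E = 3.65 eV = 5.8473e-19 J
kappa = sqrt(2 * m * (V0-E)) / h_bar
= sqrt(2 * 9.109e-31 * 5.8473e-19) / 1.055e-34
= 9.7831e+09 /m
2*kappa*L = 2 * 9.7831e+09 * 1.83e-9
= 35.8061
T = exp(-35.8061) = 2.815925e-16

2.815925e-16


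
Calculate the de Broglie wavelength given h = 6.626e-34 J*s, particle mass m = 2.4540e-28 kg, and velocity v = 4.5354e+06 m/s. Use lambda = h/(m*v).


lambda = h / (m * v)
= 6.626e-34 / (2.4540e-28 * 4.5354e+06)
= 6.626e-34 / 1.1130e-21
= 5.9533e-13 m

5.9533e-13


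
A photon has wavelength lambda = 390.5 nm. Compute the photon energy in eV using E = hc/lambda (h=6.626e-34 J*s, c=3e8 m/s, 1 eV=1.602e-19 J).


E = hc / lambda
= (6.626e-34)(3e8) / (390.5e-9)
= 1.9878e-25 / 3.9050e-07
= 5.0904e-19 J
Converting to eV: 5.0904e-19 / 1.602e-19
= 3.1775 eV

3.1775


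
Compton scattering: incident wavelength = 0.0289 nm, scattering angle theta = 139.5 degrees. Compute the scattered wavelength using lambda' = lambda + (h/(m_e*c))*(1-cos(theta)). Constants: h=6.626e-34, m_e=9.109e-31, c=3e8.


Compton wavelength: h/(m_e*c) = 2.4247e-12 m
d_lambda = 2.4247e-12 * (1 - cos(139.5 deg))
= 2.4247e-12 * 1.760406
= 4.2685e-12 m = 0.004268 nm
lambda' = 0.0289 + 0.004268
= 0.033168 nm

0.033168


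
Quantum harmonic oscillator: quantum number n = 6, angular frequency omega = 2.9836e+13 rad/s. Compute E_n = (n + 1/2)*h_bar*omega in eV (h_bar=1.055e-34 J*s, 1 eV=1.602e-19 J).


E = (n + 1/2) * h_bar * omega
= (6 + 0.5) * 1.055e-34 * 2.9836e+13
= 6.5 * 3.1477e-21
= 2.0460e-20 J
= 0.1277 eV

0.1277


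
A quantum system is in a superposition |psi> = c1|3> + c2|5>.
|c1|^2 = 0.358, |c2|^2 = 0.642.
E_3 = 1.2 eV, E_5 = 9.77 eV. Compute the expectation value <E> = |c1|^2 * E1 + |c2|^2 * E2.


<E> = |c1|^2 * E1 + |c2|^2 * E2
= 0.358 * 1.2 + 0.642 * 9.77
= 0.4296 + 6.2723
= 6.7019 eV

6.7019
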